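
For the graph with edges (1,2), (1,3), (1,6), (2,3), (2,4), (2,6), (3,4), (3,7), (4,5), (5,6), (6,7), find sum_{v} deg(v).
22 (handshake: sum of degrees = 2|E| = 2 x 11 = 22)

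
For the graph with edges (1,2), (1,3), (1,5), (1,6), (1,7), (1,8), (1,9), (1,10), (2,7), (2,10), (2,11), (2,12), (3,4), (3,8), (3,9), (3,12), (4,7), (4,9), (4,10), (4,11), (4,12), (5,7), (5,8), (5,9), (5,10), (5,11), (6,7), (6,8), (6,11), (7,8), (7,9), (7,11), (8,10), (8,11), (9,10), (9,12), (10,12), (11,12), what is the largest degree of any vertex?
8 (attained at vertices 1, 7)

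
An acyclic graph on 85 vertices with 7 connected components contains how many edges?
78 (Each of the 7 component trees on V_i vertices has V_i - 1 edges; summing gives V - C = 85 - 7 = 78)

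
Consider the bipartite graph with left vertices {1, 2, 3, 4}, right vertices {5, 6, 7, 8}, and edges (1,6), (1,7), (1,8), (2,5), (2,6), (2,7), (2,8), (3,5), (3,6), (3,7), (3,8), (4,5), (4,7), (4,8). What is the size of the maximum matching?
4 (matching: (1,8), (2,7), (3,6), (4,5); upper bound min(|L|,|R|) = min(4,4) = 4)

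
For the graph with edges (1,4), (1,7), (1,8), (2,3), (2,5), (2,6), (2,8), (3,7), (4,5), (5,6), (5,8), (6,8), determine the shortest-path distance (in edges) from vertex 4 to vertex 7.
2 (path: 4 -> 1 -> 7, 2 edges)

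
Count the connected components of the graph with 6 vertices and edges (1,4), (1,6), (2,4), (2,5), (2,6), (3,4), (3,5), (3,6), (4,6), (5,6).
1 (components: {1, 2, 3, 4, 5, 6})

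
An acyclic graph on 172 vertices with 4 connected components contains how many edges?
168 (Each of the 4 component trees on V_i vertices has V_i - 1 edges; summing gives V - C = 172 - 4 = 168)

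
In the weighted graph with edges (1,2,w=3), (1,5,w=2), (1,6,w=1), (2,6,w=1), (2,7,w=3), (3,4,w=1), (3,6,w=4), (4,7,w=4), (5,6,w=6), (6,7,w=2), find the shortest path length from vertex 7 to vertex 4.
4 (path: 7 -> 4; weights 4 = 4)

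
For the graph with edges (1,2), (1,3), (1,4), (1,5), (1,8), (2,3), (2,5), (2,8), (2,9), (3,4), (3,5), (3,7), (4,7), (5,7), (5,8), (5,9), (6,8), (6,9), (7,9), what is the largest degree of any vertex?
6 (attained at vertex 5)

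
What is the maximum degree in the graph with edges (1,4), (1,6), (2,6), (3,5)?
2 (attained at vertices 1, 6)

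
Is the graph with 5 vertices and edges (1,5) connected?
No, it has 4 components: {1, 5}, {2}, {3}, {4}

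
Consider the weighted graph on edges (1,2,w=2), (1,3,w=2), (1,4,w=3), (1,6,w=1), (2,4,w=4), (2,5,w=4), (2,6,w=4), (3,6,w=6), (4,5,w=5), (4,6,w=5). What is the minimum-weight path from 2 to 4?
4 (path: 2 -> 4; weights 4 = 4)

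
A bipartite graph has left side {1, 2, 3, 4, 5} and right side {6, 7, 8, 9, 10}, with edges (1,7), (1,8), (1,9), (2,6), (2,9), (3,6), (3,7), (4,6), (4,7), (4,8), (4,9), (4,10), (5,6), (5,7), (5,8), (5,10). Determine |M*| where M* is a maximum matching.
5 (matching: (1,9), (2,6), (3,7), (4,10), (5,8); upper bound min(|L|,|R|) = min(5,5) = 5)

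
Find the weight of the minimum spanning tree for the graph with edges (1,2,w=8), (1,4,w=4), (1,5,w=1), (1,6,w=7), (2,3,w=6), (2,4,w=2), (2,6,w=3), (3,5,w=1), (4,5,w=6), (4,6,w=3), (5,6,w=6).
11 (MST edges: (1,4,w=4), (1,5,w=1), (2,4,w=2), (2,6,w=3), (3,5,w=1); sum of weights 4 + 1 + 2 + 3 + 1 = 11)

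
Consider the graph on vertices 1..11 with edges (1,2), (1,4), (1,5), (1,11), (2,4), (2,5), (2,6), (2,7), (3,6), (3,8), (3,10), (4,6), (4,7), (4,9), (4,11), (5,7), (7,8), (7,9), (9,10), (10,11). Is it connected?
Yes (BFS from 1 visits [1, 2, 4, 5, 11, 6, 7, 9, 10, 3, 8] — all 11 vertices reached)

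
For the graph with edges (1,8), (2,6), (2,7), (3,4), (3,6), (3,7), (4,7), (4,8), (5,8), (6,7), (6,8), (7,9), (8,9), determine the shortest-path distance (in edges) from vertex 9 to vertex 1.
2 (path: 9 -> 8 -> 1, 2 edges)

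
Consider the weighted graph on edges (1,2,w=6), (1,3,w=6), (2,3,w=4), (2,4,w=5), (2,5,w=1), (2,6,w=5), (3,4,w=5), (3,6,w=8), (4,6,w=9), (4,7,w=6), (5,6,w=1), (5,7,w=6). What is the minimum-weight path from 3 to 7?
11 (path: 3 -> 4 -> 7; weights 5 + 6 = 11)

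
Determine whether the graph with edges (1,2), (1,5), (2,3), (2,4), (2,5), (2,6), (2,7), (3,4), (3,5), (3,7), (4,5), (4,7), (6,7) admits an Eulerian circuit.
Yes (the graph is connected and all 7 vertices have even degree)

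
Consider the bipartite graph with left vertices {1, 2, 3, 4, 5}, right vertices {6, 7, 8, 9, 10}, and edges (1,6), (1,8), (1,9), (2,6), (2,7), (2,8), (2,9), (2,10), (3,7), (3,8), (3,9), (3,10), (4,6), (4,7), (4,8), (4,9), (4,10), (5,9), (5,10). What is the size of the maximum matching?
5 (matching: (1,9), (2,6), (3,8), (4,7), (5,10); upper bound min(|L|,|R|) = min(5,5) = 5)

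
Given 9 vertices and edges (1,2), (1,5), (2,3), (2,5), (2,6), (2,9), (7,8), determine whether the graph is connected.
No, it has 3 components: {1, 2, 3, 5, 6, 9}, {4}, {7, 8}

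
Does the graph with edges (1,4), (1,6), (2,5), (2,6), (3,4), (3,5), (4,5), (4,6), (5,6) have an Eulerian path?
Yes — and in fact it has an Eulerian circuit (the graph is connected and all 6 vertices have even degree)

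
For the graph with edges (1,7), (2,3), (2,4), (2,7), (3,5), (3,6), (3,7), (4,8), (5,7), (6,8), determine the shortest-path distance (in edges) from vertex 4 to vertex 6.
2 (path: 4 -> 8 -> 6, 2 edges)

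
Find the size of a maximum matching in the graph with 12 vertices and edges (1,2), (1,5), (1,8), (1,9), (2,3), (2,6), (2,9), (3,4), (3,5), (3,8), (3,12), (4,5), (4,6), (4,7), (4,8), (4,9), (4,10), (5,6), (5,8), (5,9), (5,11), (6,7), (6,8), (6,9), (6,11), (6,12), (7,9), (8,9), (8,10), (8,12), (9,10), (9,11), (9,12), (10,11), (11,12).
6 (matching: (1,5), (2,9), (3,12), (4,7), (6,11), (8,10); upper bound floor(n/2) = floor(12/2) = 6)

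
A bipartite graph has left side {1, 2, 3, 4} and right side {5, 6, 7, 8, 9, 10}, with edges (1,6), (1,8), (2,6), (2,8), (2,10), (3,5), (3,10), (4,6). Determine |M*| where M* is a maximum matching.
4 (matching: (1,8), (2,10), (3,5), (4,6); upper bound min(|L|,|R|) = min(4,6) = 4)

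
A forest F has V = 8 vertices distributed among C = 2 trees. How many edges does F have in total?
6 (Each of the 2 component trees on V_i vertices has V_i - 1 edges; summing gives V - C = 8 - 2 = 6)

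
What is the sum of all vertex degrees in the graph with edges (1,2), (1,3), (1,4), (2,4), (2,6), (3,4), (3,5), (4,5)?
16 (handshake: sum of degrees = 2|E| = 2 x 8 = 16)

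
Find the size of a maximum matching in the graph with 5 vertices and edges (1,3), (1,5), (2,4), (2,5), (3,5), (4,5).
2 (matching: (2,4), (3,5); upper bound floor(n/2) = floor(5/2) = 2)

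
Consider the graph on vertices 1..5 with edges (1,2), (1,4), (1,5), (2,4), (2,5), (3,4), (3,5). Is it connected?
Yes (BFS from 1 visits [1, 2, 4, 5, 3] — all 5 vertices reached)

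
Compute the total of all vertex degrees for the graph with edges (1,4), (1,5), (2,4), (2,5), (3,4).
10 (handshake: sum of degrees = 2|E| = 2 x 5 = 10)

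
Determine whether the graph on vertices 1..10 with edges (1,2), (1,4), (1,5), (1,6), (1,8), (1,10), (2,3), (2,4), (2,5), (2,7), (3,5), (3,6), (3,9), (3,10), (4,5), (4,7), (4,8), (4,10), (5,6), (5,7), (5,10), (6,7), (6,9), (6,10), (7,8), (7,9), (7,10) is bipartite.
No (odd cycle of length 3: 5 -> 1 -> 6 -> 5)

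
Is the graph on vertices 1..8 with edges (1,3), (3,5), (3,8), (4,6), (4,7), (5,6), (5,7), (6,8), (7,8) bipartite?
Yes. Partition: {1, 2, 4, 5, 8}, {3, 6, 7}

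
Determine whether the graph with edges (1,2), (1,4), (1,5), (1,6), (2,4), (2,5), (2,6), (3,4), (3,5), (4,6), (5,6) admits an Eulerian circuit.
Yes (the graph is connected and all 6 vertices have even degree)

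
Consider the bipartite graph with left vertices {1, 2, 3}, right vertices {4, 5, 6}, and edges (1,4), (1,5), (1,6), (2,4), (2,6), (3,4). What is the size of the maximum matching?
3 (matching: (1,5), (2,6), (3,4); upper bound min(|L|,|R|) = min(3,3) = 3)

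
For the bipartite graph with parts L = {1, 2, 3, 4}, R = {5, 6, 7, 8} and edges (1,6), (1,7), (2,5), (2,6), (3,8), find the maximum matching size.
3 (matching: (1,7), (2,6), (3,8); upper bound min(|L|,|R|) = min(4,4) = 4)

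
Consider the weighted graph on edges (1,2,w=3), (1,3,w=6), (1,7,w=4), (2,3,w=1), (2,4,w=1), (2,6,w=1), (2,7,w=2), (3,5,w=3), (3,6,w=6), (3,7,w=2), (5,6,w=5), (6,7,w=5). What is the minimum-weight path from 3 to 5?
3 (path: 3 -> 5; weights 3 = 3)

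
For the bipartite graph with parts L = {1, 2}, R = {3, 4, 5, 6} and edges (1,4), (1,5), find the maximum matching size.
1 (matching: (1,5); upper bound min(|L|,|R|) = min(2,4) = 2)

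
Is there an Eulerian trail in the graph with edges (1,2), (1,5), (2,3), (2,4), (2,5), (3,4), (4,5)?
Yes (the graph is connected and exactly 2 vertices have odd degree: {4, 5}; any Eulerian path must start and end at those)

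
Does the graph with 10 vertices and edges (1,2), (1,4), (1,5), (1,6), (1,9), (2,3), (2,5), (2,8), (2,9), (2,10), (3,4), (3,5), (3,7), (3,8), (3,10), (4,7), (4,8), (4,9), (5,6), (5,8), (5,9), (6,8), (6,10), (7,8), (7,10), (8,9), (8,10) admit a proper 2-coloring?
No (odd cycle of length 3: 2 -> 1 -> 5 -> 2)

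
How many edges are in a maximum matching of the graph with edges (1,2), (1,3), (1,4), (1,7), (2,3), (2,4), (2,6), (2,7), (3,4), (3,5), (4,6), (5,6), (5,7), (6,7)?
3 (matching: (2,7), (3,4), (5,6); upper bound floor(n/2) = floor(7/2) = 3)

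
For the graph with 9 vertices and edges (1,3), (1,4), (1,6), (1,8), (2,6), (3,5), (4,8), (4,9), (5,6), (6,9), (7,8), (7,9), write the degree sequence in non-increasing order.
[4, 4, 3, 3, 3, 2, 2, 2, 1] (degrees: deg(1)=4, deg(2)=1, deg(3)=2, deg(4)=3, deg(5)=2, deg(6)=4, deg(7)=2, deg(8)=3, deg(9)=3)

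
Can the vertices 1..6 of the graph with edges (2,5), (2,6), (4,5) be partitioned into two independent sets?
Yes. Partition: {1, 2, 3, 4}, {5, 6}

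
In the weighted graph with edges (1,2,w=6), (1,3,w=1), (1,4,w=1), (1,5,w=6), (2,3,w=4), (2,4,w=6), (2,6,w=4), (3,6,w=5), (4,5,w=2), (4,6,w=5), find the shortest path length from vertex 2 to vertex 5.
8 (path: 2 -> 4 -> 5; weights 6 + 2 = 8)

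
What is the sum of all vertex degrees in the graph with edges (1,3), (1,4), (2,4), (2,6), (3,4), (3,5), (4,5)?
14 (handshake: sum of degrees = 2|E| = 2 x 7 = 14)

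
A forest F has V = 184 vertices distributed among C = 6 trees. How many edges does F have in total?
178 (Each of the 6 component trees on V_i vertices has V_i - 1 edges; summing gives V - C = 184 - 6 = 178)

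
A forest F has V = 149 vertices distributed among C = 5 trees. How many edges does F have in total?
144 (Each of the 5 component trees on V_i vertices has V_i - 1 edges; summing gives V - C = 149 - 5 = 144)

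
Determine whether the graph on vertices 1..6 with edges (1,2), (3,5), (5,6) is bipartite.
Yes. Partition: {1, 3, 4, 6}, {2, 5}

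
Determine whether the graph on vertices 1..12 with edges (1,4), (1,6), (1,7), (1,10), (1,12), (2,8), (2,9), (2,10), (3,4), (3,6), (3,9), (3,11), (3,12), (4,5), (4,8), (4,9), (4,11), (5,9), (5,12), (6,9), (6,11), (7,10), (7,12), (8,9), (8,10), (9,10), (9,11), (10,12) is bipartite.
No (odd cycle of length 3: 12 -> 1 -> 7 -> 12)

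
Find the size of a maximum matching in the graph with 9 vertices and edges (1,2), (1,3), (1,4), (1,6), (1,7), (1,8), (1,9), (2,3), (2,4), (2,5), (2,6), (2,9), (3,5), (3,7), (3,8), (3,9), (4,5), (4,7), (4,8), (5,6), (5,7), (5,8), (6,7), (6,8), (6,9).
4 (matching: (1,9), (2,5), (3,8), (6,7); upper bound floor(n/2) = floor(9/2) = 4)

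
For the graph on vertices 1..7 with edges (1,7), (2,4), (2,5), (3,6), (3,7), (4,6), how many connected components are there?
1 (components: {1, 2, 3, 4, 5, 6, 7})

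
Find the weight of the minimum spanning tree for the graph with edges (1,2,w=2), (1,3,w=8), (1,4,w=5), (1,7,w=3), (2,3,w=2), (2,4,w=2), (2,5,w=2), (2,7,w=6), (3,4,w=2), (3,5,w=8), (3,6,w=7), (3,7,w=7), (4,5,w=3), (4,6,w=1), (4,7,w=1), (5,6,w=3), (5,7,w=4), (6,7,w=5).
10 (MST edges: (1,2,w=2), (2,3,w=2), (2,4,w=2), (2,5,w=2), (4,6,w=1), (4,7,w=1); sum of weights 2 + 2 + 2 + 2 + 1 + 1 = 10)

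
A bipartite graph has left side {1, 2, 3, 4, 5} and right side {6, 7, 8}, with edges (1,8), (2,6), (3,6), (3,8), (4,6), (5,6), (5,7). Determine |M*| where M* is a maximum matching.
3 (matching: (1,8), (2,6), (5,7); upper bound min(|L|,|R|) = min(5,3) = 3)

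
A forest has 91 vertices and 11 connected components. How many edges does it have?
80 (Each of the 11 component trees on V_i vertices has V_i - 1 edges; summing gives V - C = 91 - 11 = 80)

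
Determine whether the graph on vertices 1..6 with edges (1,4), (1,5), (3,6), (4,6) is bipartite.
Yes. Partition: {1, 2, 6}, {3, 4, 5}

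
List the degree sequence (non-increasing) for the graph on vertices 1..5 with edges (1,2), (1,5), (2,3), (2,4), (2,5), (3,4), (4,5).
[4, 3, 3, 2, 2] (degrees: deg(1)=2, deg(2)=4, deg(3)=2, deg(4)=3, deg(5)=3)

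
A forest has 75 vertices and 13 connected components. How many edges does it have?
62 (Each of the 13 component trees on V_i vertices has V_i - 1 edges; summing gives V - C = 75 - 13 = 62)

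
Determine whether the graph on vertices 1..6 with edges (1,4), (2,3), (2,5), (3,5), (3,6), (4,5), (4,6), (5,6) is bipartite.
No (odd cycle of length 3: 5 -> 4 -> 6 -> 5)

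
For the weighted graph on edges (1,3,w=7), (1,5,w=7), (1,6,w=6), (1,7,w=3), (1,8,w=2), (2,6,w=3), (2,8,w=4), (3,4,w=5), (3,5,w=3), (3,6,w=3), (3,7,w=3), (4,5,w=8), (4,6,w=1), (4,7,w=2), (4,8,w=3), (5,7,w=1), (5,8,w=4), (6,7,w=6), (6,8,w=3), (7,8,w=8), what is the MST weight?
15 (MST edges: (1,7,w=3), (1,8,w=2), (2,6,w=3), (3,7,w=3), (4,6,w=1), (4,7,w=2), (5,7,w=1); sum of weights 3 + 2 + 3 + 3 + 1 + 2 + 1 = 15)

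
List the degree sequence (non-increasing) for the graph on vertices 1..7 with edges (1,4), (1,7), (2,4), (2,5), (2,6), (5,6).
[3, 2, 2, 2, 2, 1, 0] (degrees: deg(1)=2, deg(2)=3, deg(3)=0, deg(4)=2, deg(5)=2, deg(6)=2, deg(7)=1)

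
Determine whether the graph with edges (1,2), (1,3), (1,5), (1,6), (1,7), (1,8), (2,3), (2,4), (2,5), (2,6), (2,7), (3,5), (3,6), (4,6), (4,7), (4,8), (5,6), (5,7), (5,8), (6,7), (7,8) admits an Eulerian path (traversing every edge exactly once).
Yes — and in fact it has an Eulerian circuit (the graph is connected and all 8 vertices have even degree)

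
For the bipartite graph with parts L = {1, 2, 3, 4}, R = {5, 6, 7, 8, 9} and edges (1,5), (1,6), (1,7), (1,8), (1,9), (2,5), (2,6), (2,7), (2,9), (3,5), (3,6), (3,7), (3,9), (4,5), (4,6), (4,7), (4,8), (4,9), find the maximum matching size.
4 (matching: (1,9), (2,7), (3,6), (4,8); upper bound min(|L|,|R|) = min(4,5) = 4)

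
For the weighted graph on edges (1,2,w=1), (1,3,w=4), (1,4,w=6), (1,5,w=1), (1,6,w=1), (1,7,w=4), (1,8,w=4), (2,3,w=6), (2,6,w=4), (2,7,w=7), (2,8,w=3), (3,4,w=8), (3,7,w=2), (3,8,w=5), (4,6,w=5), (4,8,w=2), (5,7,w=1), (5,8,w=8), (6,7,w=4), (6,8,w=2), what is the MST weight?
10 (MST edges: (1,2,w=1), (1,5,w=1), (1,6,w=1), (3,7,w=2), (4,8,w=2), (5,7,w=1), (6,8,w=2); sum of weights 1 + 1 + 1 + 2 + 2 + 1 + 2 = 10)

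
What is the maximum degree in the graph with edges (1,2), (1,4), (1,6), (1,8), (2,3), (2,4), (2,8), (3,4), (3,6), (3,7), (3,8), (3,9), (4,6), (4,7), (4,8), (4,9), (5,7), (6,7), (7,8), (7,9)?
7 (attained at vertex 4)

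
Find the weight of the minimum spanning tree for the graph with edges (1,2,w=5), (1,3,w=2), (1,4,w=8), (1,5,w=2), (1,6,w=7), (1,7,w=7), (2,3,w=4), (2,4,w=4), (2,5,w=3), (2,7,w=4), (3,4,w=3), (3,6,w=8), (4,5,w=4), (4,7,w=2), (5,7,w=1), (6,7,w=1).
11 (MST edges: (1,3,w=2), (1,5,w=2), (2,5,w=3), (4,7,w=2), (5,7,w=1), (6,7,w=1); sum of weights 2 + 2 + 3 + 2 + 1 + 1 = 11)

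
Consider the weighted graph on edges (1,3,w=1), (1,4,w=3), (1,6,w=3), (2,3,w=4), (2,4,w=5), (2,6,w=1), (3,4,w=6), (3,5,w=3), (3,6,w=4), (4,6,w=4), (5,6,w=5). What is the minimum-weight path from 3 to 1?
1 (path: 3 -> 1; weights 1 = 1)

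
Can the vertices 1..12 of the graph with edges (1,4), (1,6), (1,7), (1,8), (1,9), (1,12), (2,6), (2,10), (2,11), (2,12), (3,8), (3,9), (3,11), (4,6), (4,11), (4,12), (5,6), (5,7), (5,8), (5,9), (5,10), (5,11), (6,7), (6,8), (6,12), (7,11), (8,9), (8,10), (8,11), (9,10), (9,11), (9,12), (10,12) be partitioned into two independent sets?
No (odd cycle of length 3: 7 -> 1 -> 6 -> 7)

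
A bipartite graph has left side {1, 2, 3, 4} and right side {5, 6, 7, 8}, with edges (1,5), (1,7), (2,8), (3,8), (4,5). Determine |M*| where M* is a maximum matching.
3 (matching: (1,7), (2,8), (4,5); upper bound min(|L|,|R|) = min(4,4) = 4)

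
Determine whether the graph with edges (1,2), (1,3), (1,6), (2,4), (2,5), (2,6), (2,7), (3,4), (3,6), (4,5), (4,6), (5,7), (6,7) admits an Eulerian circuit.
No (6 vertices have odd degree: {1, 2, 3, 5, 6, 7}; Eulerian circuit requires 0)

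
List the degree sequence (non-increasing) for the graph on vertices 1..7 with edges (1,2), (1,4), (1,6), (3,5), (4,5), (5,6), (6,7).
[3, 3, 3, 2, 1, 1, 1] (degrees: deg(1)=3, deg(2)=1, deg(3)=1, deg(4)=2, deg(5)=3, deg(6)=3, deg(7)=1)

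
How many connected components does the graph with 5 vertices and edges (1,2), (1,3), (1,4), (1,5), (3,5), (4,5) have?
1 (components: {1, 2, 3, 4, 5})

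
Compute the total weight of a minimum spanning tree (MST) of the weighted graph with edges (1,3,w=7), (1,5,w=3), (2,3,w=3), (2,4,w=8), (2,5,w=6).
20 (MST edges: (1,5,w=3), (2,3,w=3), (2,4,w=8), (2,5,w=6); sum of weights 3 + 3 + 8 + 6 = 20)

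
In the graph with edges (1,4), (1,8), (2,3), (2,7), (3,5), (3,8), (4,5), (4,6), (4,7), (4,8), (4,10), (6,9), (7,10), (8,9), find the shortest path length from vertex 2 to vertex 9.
3 (path: 2 -> 3 -> 8 -> 9, 3 edges)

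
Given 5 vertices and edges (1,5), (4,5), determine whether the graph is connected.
No, it has 3 components: {1, 4, 5}, {2}, {3}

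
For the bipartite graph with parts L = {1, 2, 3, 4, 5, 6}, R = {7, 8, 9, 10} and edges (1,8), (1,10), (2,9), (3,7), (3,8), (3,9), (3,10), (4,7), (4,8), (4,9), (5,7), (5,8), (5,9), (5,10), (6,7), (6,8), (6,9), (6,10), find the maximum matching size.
4 (matching: (1,10), (2,9), (3,8), (4,7); upper bound min(|L|,|R|) = min(6,4) = 4)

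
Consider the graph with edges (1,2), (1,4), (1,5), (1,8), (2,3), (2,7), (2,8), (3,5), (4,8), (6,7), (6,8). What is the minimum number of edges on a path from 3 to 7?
2 (path: 3 -> 2 -> 7, 2 edges)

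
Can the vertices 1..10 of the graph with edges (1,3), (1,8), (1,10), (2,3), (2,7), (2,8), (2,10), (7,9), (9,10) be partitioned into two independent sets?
Yes. Partition: {1, 2, 4, 5, 6, 9}, {3, 7, 8, 10}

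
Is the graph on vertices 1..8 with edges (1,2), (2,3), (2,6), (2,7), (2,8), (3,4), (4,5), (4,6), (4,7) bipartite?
Yes. Partition: {1, 3, 5, 6, 7, 8}, {2, 4}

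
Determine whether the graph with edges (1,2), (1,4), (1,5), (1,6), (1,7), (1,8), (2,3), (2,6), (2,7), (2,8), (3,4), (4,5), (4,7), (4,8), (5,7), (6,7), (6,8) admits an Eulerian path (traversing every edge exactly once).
No (4 vertices have odd degree: {2, 4, 5, 7}; Eulerian path requires 0 or 2)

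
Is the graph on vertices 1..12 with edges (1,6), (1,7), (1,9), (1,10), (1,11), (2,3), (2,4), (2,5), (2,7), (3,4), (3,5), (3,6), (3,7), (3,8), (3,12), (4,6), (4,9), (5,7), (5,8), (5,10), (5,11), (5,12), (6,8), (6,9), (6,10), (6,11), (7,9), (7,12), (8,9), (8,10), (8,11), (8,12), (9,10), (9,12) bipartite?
No (odd cycle of length 3: 7 -> 1 -> 9 -> 7)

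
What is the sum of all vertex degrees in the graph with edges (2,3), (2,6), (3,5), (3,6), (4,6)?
10 (handshake: sum of degrees = 2|E| = 2 x 5 = 10)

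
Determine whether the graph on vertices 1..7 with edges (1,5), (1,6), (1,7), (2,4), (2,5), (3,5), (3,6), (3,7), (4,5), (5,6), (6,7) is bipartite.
No (odd cycle of length 3: 7 -> 1 -> 6 -> 7)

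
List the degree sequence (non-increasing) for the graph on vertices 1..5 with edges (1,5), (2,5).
[2, 1, 1, 0, 0] (degrees: deg(1)=1, deg(2)=1, deg(3)=0, deg(4)=0, deg(5)=2)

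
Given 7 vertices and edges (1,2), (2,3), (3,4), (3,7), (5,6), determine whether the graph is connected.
No, it has 2 components: {1, 2, 3, 4, 7}, {5, 6}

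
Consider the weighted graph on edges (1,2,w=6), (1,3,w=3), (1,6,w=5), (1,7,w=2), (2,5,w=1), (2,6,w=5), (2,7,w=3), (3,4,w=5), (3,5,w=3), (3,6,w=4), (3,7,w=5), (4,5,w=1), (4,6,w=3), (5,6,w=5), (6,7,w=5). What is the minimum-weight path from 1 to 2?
5 (path: 1 -> 7 -> 2; weights 2 + 3 = 5)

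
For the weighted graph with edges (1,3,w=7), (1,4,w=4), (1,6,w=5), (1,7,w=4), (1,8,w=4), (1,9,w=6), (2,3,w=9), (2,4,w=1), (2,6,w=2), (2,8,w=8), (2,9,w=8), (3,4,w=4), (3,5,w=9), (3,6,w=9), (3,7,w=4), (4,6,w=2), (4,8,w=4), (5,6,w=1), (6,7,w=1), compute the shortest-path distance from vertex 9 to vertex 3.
13 (path: 9 -> 1 -> 3; weights 6 + 7 = 13)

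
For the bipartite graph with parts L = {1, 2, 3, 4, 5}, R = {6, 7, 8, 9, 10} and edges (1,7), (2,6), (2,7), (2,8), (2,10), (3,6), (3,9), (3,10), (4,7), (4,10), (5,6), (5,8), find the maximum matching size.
5 (matching: (1,7), (2,6), (3,9), (4,10), (5,8); upper bound min(|L|,|R|) = min(5,5) = 5)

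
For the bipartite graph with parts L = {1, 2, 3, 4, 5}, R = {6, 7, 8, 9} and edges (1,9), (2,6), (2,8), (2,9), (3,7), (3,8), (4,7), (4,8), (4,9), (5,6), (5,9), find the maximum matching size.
4 (matching: (1,9), (2,8), (3,7), (5,6); upper bound min(|L|,|R|) = min(5,4) = 4)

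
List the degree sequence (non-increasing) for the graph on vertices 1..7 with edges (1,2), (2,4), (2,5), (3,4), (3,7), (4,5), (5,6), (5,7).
[4, 3, 3, 2, 2, 1, 1] (degrees: deg(1)=1, deg(2)=3, deg(3)=2, deg(4)=3, deg(5)=4, deg(6)=1, deg(7)=2)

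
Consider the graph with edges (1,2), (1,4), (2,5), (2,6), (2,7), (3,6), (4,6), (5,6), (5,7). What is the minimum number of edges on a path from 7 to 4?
3 (path: 7 -> 5 -> 6 -> 4, 3 edges)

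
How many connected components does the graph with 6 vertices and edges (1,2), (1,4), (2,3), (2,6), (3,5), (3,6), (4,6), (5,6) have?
1 (components: {1, 2, 3, 4, 5, 6})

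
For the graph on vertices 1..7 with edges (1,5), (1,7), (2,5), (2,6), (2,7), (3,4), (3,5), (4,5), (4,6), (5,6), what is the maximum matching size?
3 (matching: (1,7), (3,4), (5,6); upper bound floor(n/2) = floor(7/2) = 3)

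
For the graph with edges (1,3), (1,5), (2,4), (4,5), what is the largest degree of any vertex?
2 (attained at vertices 1, 4, 5)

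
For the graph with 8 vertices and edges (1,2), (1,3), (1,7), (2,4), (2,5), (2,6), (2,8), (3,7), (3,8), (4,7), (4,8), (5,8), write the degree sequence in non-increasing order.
[5, 4, 3, 3, 3, 3, 2, 1] (degrees: deg(1)=3, deg(2)=5, deg(3)=3, deg(4)=3, deg(5)=2, deg(6)=1, deg(7)=3, deg(8)=4)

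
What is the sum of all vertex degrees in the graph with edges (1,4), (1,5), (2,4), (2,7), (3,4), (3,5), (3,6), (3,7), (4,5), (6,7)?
20 (handshake: sum of degrees = 2|E| = 2 x 10 = 20)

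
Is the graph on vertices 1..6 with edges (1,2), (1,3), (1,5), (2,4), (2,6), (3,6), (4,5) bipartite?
Yes. Partition: {1, 4, 6}, {2, 3, 5}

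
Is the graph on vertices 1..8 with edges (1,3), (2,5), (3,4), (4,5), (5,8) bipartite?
Yes. Partition: {1, 2, 4, 6, 7, 8}, {3, 5}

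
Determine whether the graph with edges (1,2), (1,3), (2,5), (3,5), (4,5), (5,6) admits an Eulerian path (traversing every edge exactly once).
Yes (the graph is connected and exactly 2 vertices have odd degree: {4, 6}; any Eulerian path must start and end at those)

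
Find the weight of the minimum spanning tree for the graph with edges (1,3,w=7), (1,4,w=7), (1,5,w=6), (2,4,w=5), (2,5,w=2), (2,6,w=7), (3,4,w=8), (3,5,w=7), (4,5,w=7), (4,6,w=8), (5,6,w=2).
22 (MST edges: (1,3,w=7), (1,5,w=6), (2,4,w=5), (2,5,w=2), (5,6,w=2); sum of weights 7 + 6 + 5 + 2 + 2 = 22)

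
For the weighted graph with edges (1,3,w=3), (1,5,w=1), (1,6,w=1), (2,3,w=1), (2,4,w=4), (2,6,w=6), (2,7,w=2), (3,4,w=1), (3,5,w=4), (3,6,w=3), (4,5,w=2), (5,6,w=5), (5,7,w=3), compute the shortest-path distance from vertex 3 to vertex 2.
1 (path: 3 -> 2; weights 1 = 1)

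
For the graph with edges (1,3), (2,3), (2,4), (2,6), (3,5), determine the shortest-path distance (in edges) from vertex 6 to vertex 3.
2 (path: 6 -> 2 -> 3, 2 edges)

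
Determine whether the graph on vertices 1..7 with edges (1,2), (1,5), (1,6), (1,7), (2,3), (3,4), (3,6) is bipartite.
Yes. Partition: {1, 3}, {2, 4, 5, 6, 7}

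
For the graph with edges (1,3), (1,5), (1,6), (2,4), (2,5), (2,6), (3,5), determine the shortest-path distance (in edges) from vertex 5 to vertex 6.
2 (path: 5 -> 1 -> 6, 2 edges)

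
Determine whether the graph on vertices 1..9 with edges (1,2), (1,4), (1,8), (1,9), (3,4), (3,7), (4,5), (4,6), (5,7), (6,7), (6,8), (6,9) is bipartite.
Yes. Partition: {1, 3, 5, 6}, {2, 4, 7, 8, 9}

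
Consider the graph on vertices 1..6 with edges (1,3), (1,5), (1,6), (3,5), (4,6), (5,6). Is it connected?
No, it has 2 components: {1, 3, 4, 5, 6}, {2}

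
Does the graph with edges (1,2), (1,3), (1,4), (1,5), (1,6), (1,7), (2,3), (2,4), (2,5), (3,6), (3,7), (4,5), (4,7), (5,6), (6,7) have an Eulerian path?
Yes — and in fact it has an Eulerian circuit (the graph is connected and all 7 vertices have even degree)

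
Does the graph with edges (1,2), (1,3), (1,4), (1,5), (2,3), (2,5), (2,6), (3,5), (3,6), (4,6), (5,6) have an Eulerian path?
Yes — and in fact it has an Eulerian circuit (the graph is connected and all 6 vertices have even degree)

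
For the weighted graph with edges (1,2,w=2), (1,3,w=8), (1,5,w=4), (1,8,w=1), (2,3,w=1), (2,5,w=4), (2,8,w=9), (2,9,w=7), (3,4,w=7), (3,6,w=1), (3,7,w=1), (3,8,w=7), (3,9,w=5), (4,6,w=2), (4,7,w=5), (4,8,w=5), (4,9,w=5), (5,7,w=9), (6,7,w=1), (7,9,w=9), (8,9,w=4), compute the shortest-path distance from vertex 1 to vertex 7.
4 (path: 1 -> 2 -> 3 -> 7; weights 2 + 1 + 1 = 4)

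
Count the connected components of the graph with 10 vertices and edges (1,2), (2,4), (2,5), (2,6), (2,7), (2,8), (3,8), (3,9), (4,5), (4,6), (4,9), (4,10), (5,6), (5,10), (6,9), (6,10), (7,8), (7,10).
1 (components: {1, 2, 3, 4, 5, 6, 7, 8, 9, 10})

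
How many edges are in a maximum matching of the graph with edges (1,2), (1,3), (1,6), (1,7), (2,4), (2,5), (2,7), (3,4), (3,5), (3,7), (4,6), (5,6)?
3 (matching: (2,7), (3,5), (4,6); upper bound floor(n/2) = floor(7/2) = 3)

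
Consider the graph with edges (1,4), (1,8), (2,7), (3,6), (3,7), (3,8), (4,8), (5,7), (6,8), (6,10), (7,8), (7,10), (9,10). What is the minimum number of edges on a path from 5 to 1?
3 (path: 5 -> 7 -> 8 -> 1, 3 edges)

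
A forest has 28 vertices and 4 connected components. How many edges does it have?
24 (Each of the 4 component trees on V_i vertices has V_i - 1 edges; summing gives V - C = 28 - 4 = 24)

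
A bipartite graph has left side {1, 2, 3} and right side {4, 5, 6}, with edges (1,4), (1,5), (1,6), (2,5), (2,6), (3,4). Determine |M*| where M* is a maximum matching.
3 (matching: (1,6), (2,5), (3,4); upper bound min(|L|,|R|) = min(3,3) = 3)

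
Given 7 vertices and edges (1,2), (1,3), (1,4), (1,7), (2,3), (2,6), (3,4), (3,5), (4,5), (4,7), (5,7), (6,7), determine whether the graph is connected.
Yes (BFS from 1 visits [1, 2, 3, 4, 7, 6, 5] — all 7 vertices reached)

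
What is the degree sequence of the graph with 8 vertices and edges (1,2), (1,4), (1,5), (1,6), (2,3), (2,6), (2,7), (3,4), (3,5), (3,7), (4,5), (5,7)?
[4, 4, 4, 4, 3, 3, 2, 0] (degrees: deg(1)=4, deg(2)=4, deg(3)=4, deg(4)=3, deg(5)=4, deg(6)=2, deg(7)=3, deg(8)=0)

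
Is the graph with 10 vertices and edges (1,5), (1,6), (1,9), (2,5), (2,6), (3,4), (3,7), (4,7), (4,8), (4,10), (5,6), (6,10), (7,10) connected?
Yes (BFS from 1 visits [1, 5, 6, 9, 2, 10, 4, 7, 3, 8] — all 10 vertices reached)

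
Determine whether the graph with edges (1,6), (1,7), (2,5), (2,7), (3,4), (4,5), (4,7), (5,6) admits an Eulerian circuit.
No (4 vertices have odd degree: {3, 4, 5, 7}; Eulerian circuit requires 0)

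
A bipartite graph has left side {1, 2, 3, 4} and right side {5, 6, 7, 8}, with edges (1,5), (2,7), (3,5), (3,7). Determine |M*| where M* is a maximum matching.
2 (matching: (1,5), (2,7); upper bound min(|L|,|R|) = min(4,4) = 4)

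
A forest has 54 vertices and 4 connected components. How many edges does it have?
50 (Each of the 4 component trees on V_i vertices has V_i - 1 edges; summing gives V - C = 54 - 4 = 50)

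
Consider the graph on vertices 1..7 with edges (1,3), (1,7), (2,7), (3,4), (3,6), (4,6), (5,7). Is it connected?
Yes (BFS from 1 visits [1, 3, 7, 4, 6, 2, 5] — all 7 vertices reached)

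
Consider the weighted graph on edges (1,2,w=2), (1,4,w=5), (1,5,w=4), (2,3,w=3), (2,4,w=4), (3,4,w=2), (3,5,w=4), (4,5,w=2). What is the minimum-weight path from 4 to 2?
4 (path: 4 -> 2; weights 4 = 4)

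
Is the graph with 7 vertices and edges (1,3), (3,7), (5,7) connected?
No, it has 4 components: {1, 3, 5, 7}, {2}, {4}, {6}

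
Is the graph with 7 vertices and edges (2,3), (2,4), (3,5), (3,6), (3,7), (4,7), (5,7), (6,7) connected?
No, it has 2 components: {1}, {2, 3, 4, 5, 6, 7}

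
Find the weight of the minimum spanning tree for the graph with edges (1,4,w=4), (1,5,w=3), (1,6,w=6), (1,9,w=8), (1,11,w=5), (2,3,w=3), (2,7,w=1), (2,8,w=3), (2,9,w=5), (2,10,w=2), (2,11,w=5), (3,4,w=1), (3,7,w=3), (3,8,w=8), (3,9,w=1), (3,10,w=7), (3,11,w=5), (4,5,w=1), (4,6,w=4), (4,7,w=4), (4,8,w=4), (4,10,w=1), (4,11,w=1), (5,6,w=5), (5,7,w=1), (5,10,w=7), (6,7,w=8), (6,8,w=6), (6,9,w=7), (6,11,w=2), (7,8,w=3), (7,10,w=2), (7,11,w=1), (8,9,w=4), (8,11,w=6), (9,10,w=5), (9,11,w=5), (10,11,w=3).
15 (MST edges: (1,5,w=3), (2,7,w=1), (2,8,w=3), (3,4,w=1), (3,9,w=1), (4,5,w=1), (4,10,w=1), (4,11,w=1), (5,7,w=1), (6,11,w=2); sum of weights 3 + 1 + 3 + 1 + 1 + 1 + 1 + 1 + 1 + 2 = 15)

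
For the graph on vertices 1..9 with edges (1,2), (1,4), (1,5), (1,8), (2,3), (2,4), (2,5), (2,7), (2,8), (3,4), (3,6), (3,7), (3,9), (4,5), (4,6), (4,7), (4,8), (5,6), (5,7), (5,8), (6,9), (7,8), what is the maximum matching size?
4 (matching: (2,7), (3,9), (4,6), (5,8); upper bound floor(n/2) = floor(9/2) = 4)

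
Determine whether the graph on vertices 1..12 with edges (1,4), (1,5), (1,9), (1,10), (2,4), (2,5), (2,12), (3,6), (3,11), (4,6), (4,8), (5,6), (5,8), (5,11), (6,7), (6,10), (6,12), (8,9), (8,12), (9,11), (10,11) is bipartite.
Yes. Partition: {1, 2, 6, 8, 11}, {3, 4, 5, 7, 9, 10, 12}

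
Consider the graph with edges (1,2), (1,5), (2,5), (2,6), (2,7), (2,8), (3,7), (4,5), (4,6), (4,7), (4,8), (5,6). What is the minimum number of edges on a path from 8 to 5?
2 (path: 8 -> 2 -> 5, 2 edges)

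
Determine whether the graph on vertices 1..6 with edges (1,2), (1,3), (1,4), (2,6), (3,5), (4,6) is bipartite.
Yes. Partition: {1, 5, 6}, {2, 3, 4}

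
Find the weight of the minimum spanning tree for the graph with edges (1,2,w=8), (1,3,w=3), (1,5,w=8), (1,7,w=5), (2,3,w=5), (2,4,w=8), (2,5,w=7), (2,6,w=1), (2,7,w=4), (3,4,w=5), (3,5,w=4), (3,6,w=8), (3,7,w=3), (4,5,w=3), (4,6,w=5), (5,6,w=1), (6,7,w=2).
13 (MST edges: (1,3,w=3), (2,6,w=1), (3,7,w=3), (4,5,w=3), (5,6,w=1), (6,7,w=2); sum of weights 3 + 1 + 3 + 3 + 1 + 2 = 13)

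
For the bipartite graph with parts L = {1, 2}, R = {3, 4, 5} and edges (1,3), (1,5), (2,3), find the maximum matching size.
2 (matching: (1,5), (2,3); upper bound min(|L|,|R|) = min(2,3) = 2)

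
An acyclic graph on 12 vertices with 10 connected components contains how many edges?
2 (Each of the 10 component trees on V_i vertices has V_i - 1 edges; summing gives V - C = 12 - 10 = 2)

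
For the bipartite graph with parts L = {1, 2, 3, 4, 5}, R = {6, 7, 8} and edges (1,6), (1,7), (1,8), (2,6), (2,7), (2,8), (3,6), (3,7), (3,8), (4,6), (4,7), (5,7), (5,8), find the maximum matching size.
3 (matching: (1,8), (2,7), (3,6); upper bound min(|L|,|R|) = min(5,3) = 3)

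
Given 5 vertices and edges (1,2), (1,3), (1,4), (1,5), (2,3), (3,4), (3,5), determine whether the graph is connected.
Yes (BFS from 1 visits [1, 2, 3, 4, 5] — all 5 vertices reached)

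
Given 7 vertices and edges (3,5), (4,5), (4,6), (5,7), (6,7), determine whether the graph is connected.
No, it has 3 components: {1}, {2}, {3, 4, 5, 6, 7}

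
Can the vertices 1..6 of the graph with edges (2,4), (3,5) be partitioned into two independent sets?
Yes. Partition: {1, 2, 3, 6}, {4, 5}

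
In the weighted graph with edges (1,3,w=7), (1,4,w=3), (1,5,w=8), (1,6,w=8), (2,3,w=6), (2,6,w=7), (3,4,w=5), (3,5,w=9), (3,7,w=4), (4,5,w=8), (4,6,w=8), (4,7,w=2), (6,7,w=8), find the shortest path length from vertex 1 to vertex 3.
7 (path: 1 -> 3; weights 7 = 7)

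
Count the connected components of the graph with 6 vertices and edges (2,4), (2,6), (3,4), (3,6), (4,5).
2 (components: {1}, {2, 3, 4, 5, 6})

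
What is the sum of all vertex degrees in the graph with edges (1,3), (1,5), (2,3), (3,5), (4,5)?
10 (handshake: sum of degrees = 2|E| = 2 x 5 = 10)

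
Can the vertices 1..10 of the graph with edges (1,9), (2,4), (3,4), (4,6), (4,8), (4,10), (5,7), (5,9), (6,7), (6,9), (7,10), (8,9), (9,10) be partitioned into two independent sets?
Yes. Partition: {1, 2, 3, 5, 6, 8, 10}, {4, 7, 9}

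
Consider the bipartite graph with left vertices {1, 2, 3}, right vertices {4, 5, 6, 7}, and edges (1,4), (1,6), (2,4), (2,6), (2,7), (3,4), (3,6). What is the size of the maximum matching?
3 (matching: (1,6), (2,7), (3,4); upper bound min(|L|,|R|) = min(3,4) = 3)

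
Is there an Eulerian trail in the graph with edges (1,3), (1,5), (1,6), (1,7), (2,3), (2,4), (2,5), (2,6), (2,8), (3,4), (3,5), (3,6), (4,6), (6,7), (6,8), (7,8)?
No (6 vertices have odd degree: {2, 3, 4, 5, 7, 8}; Eulerian path requires 0 or 2)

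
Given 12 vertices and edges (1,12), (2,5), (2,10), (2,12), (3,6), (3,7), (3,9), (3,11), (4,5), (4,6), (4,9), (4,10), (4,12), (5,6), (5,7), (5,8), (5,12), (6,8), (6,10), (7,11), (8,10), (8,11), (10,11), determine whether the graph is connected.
Yes (BFS from 1 visits [1, 12, 2, 4, 5, 10, 6, 9, 7, 8, 11, 3] — all 12 vertices reached)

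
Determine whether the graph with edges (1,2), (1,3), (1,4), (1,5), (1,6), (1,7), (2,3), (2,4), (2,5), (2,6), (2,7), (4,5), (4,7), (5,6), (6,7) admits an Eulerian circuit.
Yes (the graph is connected and all 7 vertices have even degree)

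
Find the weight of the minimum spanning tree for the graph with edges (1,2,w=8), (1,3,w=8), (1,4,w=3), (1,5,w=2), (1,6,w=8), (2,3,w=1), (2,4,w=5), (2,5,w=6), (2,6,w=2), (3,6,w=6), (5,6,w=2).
10 (MST edges: (1,4,w=3), (1,5,w=2), (2,3,w=1), (2,6,w=2), (5,6,w=2); sum of weights 3 + 2 + 1 + 2 + 2 = 10)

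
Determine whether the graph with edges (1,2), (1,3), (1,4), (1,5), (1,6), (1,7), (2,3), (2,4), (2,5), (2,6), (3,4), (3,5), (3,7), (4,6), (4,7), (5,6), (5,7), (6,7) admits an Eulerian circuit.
No (6 vertices have odd degree: {2, 3, 4, 5, 6, 7}; Eulerian circuit requires 0)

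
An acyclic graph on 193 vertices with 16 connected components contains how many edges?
177 (Each of the 16 component trees on V_i vertices has V_i - 1 edges; summing gives V - C = 193 - 16 = 177)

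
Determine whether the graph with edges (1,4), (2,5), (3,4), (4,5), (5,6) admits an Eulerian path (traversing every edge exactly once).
No (6 vertices have odd degree: {1, 2, 3, 4, 5, 6}; Eulerian path requires 0 or 2)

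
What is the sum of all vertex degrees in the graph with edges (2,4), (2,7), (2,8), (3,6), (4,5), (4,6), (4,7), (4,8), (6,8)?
18 (handshake: sum of degrees = 2|E| = 2 x 9 = 18)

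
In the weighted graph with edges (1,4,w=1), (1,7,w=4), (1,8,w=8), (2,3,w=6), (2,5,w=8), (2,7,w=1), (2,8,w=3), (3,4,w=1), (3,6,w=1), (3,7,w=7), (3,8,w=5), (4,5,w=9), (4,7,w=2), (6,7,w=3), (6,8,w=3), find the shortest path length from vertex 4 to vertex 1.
1 (path: 4 -> 1; weights 1 = 1)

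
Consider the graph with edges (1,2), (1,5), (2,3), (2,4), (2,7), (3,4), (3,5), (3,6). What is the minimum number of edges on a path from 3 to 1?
2 (path: 3 -> 5 -> 1, 2 edges)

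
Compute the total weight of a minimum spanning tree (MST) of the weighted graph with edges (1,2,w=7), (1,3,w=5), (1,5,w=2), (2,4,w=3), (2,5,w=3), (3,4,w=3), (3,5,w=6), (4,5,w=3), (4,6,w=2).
13 (MST edges: (1,5,w=2), (2,4,w=3), (2,5,w=3), (3,4,w=3), (4,6,w=2); sum of weights 2 + 3 + 3 + 3 + 2 = 13)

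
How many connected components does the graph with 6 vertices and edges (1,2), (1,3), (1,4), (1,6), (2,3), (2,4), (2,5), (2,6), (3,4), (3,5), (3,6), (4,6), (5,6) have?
1 (components: {1, 2, 3, 4, 5, 6})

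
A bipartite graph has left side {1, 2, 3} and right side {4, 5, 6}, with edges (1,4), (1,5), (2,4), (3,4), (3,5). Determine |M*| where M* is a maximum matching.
2 (matching: (1,5), (2,4); upper bound min(|L|,|R|) = min(3,3) = 3)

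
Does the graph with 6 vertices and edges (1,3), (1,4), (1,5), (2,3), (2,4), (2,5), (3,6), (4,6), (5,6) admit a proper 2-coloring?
Yes. Partition: {1, 2, 6}, {3, 4, 5}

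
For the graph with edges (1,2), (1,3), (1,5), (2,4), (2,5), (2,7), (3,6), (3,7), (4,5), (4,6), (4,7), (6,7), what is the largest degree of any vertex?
4 (attained at vertices 2, 4, 7)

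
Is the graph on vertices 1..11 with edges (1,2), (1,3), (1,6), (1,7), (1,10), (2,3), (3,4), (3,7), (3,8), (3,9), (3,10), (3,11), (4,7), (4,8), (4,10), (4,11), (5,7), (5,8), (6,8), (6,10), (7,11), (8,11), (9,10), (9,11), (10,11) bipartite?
No (odd cycle of length 3: 10 -> 1 -> 3 -> 10)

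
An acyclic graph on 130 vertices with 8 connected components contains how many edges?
122 (Each of the 8 component trees on V_i vertices has V_i - 1 edges; summing gives V - C = 130 - 8 = 122)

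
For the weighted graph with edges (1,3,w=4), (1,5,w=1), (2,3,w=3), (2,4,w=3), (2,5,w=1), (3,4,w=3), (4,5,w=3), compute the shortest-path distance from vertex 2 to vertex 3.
3 (path: 2 -> 3; weights 3 = 3)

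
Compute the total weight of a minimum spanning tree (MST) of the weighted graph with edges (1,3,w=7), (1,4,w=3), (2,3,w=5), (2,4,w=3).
11 (MST edges: (1,4,w=3), (2,3,w=5), (2,4,w=3); sum of weights 3 + 5 + 3 = 11)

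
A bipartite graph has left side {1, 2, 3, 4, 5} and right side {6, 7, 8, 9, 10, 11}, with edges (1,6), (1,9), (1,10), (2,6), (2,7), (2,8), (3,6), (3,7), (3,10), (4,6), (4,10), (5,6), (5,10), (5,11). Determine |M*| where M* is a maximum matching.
5 (matching: (1,9), (2,8), (3,7), (4,10), (5,11); upper bound min(|L|,|R|) = min(5,6) = 5)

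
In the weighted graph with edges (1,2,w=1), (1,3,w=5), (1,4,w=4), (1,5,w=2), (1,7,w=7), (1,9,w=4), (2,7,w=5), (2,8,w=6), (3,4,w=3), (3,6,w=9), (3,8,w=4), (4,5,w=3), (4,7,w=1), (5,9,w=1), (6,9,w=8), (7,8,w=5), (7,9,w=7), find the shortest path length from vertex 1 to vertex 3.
5 (path: 1 -> 3; weights 5 = 5)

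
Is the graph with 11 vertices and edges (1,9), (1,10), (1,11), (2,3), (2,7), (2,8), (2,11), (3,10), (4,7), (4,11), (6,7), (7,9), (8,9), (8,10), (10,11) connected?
No, it has 2 components: {1, 2, 3, 4, 6, 7, 8, 9, 10, 11}, {5}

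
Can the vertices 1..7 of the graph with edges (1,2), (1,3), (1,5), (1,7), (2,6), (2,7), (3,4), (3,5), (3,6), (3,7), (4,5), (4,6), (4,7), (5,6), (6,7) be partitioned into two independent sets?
No (odd cycle of length 3: 2 -> 1 -> 7 -> 2)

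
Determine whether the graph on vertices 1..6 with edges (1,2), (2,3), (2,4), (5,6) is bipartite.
Yes. Partition: {1, 3, 4, 5}, {2, 6}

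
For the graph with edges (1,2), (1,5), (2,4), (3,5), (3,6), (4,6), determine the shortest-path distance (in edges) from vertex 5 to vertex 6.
2 (path: 5 -> 3 -> 6, 2 edges)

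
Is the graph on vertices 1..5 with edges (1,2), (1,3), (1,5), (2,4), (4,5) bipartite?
Yes. Partition: {1, 4}, {2, 3, 5}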